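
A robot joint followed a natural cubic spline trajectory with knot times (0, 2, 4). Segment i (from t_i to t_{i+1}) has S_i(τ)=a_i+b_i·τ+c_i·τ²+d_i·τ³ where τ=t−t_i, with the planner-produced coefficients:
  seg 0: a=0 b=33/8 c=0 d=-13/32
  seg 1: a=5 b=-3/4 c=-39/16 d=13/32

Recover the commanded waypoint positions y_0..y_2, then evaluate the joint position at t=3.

y_0 = S_0(0) = a_0 = 0
y_1 = S_1(0) = a_1 = 5
y_2 = S_1(2) = -3
t_q=3 is in segment 1 (τ=1); S_1(τ)=71/32

y_0=0 y_1=5 y_2=-3
S(3) = 71/32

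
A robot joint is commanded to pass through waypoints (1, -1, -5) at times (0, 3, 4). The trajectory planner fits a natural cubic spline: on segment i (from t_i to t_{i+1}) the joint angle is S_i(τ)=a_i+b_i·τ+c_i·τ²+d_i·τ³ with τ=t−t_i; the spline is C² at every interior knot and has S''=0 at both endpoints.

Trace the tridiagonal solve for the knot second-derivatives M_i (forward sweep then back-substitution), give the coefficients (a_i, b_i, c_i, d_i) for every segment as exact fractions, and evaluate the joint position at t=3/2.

Δ: Δ0=-2/3, Δ1=-4
row 1: diag=8, rhs=-20; c'=1/8, d'=-5/2
back: M1=-5/2
M: M0=0, M1=-5/2, M2=0
seg 0: a=1, c=M0/2=0, d=(M1−M0)/(6·3)=-5/36, b=Δ0−h0·(2M0+M1)/6=7/12
seg 1: a=-1, c=M1/2=-5/4, d=(M2−M1)/(6·1)=5/12, b=Δ1−h1·(2M1+M2)/6=-19/6
t_q=3/2 → seg 0, τ=3/2; S=1+7/12·τ+0·τ²+-5/36·τ³=45/32

  seg 0: a=1 b=7/12 c=0 d=-5/36
  seg 1: a=-1 b=-19/6 c=-5/4 d=5/12
S(3/2) = 45/32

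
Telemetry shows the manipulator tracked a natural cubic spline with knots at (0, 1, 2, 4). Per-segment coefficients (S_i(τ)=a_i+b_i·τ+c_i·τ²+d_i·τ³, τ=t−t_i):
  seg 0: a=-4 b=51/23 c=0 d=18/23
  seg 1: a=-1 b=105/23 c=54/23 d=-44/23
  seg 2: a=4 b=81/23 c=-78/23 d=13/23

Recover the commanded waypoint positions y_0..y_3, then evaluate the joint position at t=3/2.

y_0 = S_0(0) = a_0 = -4
y_1 = S_1(0) = a_1 = -1
y_2 = S_2(0) = a_2 = 4
y_3 = S_2(2) = 2
t_q=3/2 is in segment 1 (τ=1/2); S_1(τ)=75/46

y_0=-4 y_1=-1 y_2=4 y_3=2
S(3/2) = 75/46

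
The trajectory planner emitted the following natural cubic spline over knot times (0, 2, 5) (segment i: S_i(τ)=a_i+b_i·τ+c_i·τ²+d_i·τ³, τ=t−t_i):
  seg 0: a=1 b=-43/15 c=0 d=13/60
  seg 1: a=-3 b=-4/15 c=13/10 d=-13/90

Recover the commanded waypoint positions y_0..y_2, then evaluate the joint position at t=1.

y_0=1 y_1=-3 y_2=4
S(1) = -33/20

y_0 = S_0(0) = a_0 = 1
y_1 = S_1(0) = a_1 = -3
y_2 = S_1(3) = 4
t_q=1 is in segment 0 (τ=1); S_0(τ)=-33/20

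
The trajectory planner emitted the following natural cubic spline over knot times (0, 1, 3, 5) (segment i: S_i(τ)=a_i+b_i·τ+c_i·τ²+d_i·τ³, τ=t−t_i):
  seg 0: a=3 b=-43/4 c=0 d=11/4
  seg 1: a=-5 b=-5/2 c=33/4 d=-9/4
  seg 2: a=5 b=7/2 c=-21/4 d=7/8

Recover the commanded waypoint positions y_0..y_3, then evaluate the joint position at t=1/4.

y_0=3 y_1=-5 y_2=5 y_3=-2
S(1/4) = 91/256

y_0 = S_0(0) = a_0 = 3
y_1 = S_1(0) = a_1 = -5
y_2 = S_2(0) = a_2 = 5
y_3 = S_2(2) = -2
t_q=1/4 is in segment 0 (τ=1/4); S_0(τ)=91/256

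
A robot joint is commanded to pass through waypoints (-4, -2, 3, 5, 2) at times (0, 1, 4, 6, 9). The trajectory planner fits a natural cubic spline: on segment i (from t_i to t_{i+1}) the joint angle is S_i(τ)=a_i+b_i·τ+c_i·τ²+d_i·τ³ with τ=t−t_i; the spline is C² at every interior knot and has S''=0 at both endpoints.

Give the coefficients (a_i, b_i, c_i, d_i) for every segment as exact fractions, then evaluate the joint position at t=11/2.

  seg 0: a=-4 b=230/113 c=0 d=-4/113
  seg 1: a=-2 b=218/113 c=-12/113 d=19/3051
  seg 2: a=3 b=165/113 c=-17/339 d=-61/678
  seg 3: a=5 b=61/339 c=-200/339 d=200/3051
S(11/2) = 8631/1808

Δ: Δ0=2, Δ1=5/3, Δ2=1, Δ3=-1
row 1: diag=8, rhs=-2; c'=3/8, d'=-1/4
row 2: denom=10−3·3/8=71/8; d'=(-4−3·-1/4)/(71/8)=-26/71
row 3: denom=10−2·16/71=678/71; d'=(-12−2·-26/71)/(678/71)=-400/339
back: M3=-400/339
back: M2=-26/71−16/71·-400/339=-34/339
back: M1=-1/4−3/8·-34/339=-24/113
M: M0=0, M1=-24/113, M2=-34/339, M3=-400/339, M4=0
seg 0: a=-4, c=M0/2=0, d=(M1−M0)/(6·1)=-4/113, b=Δ0−h0·(2M0+M1)/6=230/113
seg 1: a=-2, c=M1/2=-12/113, d=(M2−M1)/(6·3)=19/3051, b=Δ1−h1·(2M1+M2)/6=218/113
seg 2: a=3, c=M2/2=-17/339, d=(M3−M2)/(6·2)=-61/678, b=Δ2−h2·(2M2+M3)/6=165/113
seg 3: a=5, c=M3/2=-200/339, d=(M4−M3)/(6·3)=200/3051, b=Δ3−h3·(2M3+M4)/6=61/339
t_q=11/2 → seg 2, τ=3/2; S=3+165/113·τ+-17/339·τ²+-61/678·τ³=8631/1808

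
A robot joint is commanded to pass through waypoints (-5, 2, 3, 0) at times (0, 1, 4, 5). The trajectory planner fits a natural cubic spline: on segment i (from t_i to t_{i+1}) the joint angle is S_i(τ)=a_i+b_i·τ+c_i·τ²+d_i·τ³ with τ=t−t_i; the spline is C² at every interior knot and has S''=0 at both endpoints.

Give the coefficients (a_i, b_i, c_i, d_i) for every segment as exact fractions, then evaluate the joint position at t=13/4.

  seg 0: a=-5 b=257/33 c=0 d=-26/33
  seg 1: a=2 b=179/33 c=-26/11 d=2/9
  seg 2: a=3 b=-91/33 c=-4/11 d=4/33
S(13/4) = 1679/352

Δ: Δ0=7, Δ1=1/3, Δ2=-3
row 1: diag=8, rhs=-40; c'=3/8, d'=-5
row 2: denom=8−3·3/8=55/8; d'=(-20−3·-5)/(55/8)=-8/11
back: M2=-8/11
back: M1=-5−3/8·-8/11=-52/11
M: M0=0, M1=-52/11, M2=-8/11, M3=0
seg 0: a=-5, c=M0/2=0, d=(M1−M0)/(6·1)=-26/33, b=Δ0−h0·(2M0+M1)/6=257/33
seg 1: a=2, c=M1/2=-26/11, d=(M2−M1)/(6·3)=2/9, b=Δ1−h1·(2M1+M2)/6=179/33
seg 2: a=3, c=M2/2=-4/11, d=(M3−M2)/(6·1)=4/33, b=Δ2−h2·(2M2+M3)/6=-91/33
t_q=13/4 → seg 1, τ=9/4; S=2+179/33·τ+-26/11·τ²+2/9·τ³=1679/352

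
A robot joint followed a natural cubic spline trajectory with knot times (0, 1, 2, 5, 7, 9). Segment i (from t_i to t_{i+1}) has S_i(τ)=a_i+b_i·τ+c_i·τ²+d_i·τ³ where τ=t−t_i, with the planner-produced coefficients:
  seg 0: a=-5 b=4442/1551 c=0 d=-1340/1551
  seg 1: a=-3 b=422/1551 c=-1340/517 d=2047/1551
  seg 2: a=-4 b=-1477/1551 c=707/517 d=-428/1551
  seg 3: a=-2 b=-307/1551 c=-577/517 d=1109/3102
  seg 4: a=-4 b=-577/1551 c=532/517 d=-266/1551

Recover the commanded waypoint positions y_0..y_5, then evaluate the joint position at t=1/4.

y_0 = S_0(0) = a_0 = -5
y_1 = S_1(0) = a_1 = -3
y_2 = S_2(0) = a_2 = -4
y_3 = S_3(0) = a_3 = -2
y_4 = S_4(0) = a_4 = -4
y_5 = S_4(2) = -2
t_q=1/4 is in segment 0 (τ=1/4); S_0(τ)=-35549/8272

y_0=-5 y_1=-3 y_2=-4 y_3=-2 y_4=-4 y_5=-2
S(1/4) = -35549/8272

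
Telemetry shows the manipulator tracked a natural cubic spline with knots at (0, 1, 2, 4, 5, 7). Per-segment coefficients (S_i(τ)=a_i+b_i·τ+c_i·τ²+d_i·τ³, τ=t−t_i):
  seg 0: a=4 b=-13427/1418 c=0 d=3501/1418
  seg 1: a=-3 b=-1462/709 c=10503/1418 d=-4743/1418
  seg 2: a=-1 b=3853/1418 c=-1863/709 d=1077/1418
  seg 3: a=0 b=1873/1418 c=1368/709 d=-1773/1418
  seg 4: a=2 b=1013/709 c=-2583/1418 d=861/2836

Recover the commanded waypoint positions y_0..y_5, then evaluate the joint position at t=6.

y_0 = S_0(0) = a_0 = 4
y_1 = S_1(0) = a_1 = -3
y_2 = S_2(0) = a_2 = -1
y_3 = S_3(0) = a_3 = 0
y_4 = S_4(0) = a_4 = 2
y_5 = S_4(2) = 0
t_q=6 is in segment 4 (τ=1); S_4(τ)=5419/2836

y_0=4 y_1=-3 y_2=-1 y_3=0 y_4=2 y_5=0
S(6) = 5419/2836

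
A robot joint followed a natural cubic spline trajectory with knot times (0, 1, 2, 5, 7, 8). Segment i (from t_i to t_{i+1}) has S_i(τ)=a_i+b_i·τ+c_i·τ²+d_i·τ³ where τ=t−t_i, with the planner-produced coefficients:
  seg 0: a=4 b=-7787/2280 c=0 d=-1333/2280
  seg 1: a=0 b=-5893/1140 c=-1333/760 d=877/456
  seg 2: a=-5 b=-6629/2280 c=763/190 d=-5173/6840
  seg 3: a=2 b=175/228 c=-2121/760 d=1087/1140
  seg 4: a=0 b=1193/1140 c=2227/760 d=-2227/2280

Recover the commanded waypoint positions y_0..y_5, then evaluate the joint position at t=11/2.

y_0 = S_0(0) = a_0 = 4
y_1 = S_1(0) = a_1 = 0
y_2 = S_2(0) = a_2 = -5
y_3 = S_3(0) = a_3 = 2
y_4 = S_4(0) = a_4 = 0
y_5 = S_4(1) = 3
t_q=11/2 is in segment 3 (τ=1/2); S_3(τ)=343/190

y_0=4 y_1=0 y_2=-5 y_3=2 y_4=0 y_5=3
S(11/2) = 343/190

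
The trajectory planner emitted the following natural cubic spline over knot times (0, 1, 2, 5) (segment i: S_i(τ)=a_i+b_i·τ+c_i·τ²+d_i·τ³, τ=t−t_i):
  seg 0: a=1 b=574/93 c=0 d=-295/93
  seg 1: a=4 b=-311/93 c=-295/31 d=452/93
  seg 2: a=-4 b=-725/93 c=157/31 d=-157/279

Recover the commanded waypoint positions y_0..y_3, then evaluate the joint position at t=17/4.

y_0 = S_0(0) = a_0 = 1
y_1 = S_1(0) = a_1 = 4
y_2 = S_2(0) = a_2 = -4
y_3 = S_2(3) = 3
t_q=17/4 is in segment 2 (τ=9/4); S_2(τ)=-4585/1984

y_0=1 y_1=4 y_2=-4 y_3=3
S(17/4) = -4585/1984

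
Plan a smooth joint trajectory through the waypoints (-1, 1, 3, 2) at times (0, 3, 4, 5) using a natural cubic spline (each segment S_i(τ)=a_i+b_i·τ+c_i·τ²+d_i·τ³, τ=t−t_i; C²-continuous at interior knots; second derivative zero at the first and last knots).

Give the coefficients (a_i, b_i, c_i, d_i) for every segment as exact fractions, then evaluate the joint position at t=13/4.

Δ: Δ0=2/3, Δ1=2, Δ2=-1
row 1: diag=8, rhs=8; c'=1/8, d'=1
row 2: denom=4−1·1/8=31/8; d'=(-18−1·1)/(31/8)=-152/31
back: M2=-152/31
back: M1=1−1/8·-152/31=50/31
M: M0=0, M1=50/31, M2=-152/31, M3=0
seg 0: a=-1, c=M0/2=0, d=(M1−M0)/(6·3)=25/279, b=Δ0−h0·(2M0+M1)/6=-13/93
seg 1: a=1, c=M1/2=25/31, d=(M2−M1)/(6·1)=-101/93, b=Δ1−h1·(2M1+M2)/6=212/93
seg 2: a=3, c=M2/2=-76/31, d=(M3−M2)/(6·1)=76/93, b=Δ2−h2·(2M2+M3)/6=59/93
t_q=13/4 → seg 1, τ=1/4; S=1+212/93·τ+25/31·τ²+-101/93·τ³=3181/1984

  seg 0: a=-1 b=-13/93 c=0 d=25/279
  seg 1: a=1 b=212/93 c=25/31 d=-101/93
  seg 2: a=3 b=59/93 c=-76/31 d=76/93
S(13/4) = 3181/1984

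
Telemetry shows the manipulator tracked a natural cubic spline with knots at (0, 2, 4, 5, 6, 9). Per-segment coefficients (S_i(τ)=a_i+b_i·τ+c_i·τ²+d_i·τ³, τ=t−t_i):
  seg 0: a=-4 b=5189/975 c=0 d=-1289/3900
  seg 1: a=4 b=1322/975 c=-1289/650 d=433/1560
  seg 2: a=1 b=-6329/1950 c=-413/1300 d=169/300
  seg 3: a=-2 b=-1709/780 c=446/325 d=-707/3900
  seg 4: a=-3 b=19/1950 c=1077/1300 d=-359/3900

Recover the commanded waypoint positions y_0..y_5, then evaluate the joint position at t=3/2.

y_0=-4 y_1=4 y_2=1 y_3=-2 y_4=-3 y_5=2
S(3/2) = 29823/10400

y_0 = S_0(0) = a_0 = -4
y_1 = S_1(0) = a_1 = 4
y_2 = S_2(0) = a_2 = 1
y_3 = S_3(0) = a_3 = -2
y_4 = S_4(0) = a_4 = -3
y_5 = S_4(3) = 2
t_q=3/2 is in segment 0 (τ=3/2); S_0(τ)=29823/10400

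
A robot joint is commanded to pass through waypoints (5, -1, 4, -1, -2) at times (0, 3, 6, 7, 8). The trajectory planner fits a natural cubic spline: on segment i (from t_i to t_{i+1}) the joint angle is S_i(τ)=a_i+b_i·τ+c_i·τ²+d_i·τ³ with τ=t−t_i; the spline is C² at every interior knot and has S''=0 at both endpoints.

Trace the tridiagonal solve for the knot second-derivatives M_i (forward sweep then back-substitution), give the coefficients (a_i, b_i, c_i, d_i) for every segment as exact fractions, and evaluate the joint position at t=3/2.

Δ: Δ0=-2, Δ1=5/3, Δ2=-5, Δ3=-1
row 1: diag=12, rhs=22; c'=1/4, d'=11/6
row 2: denom=8−3·1/4=29/4; d'=(-40−3·11/6)/(29/4)=-182/29
row 3: denom=4−1·4/29=112/29; d'=(24−1·-182/29)/(112/29)=439/56
back: M3=439/56
back: M2=-182/29−4/29·439/56=-103/14
back: M1=11/6−1/4·-103/14=617/168
M: M0=0, M1=617/168, M2=-103/14, M3=439/56, M4=0
seg 0: a=5, c=M0/2=0, d=(M1−M0)/(6·3)=617/3024, b=Δ0−h0·(2M0+M1)/6=-1289/336
seg 1: a=-1, c=M1/2=617/336, d=(M2−M1)/(6·3)=-1853/3024, b=Δ1−h1·(2M1+M2)/6=281/168
seg 2: a=4, c=M2/2=-103/28, d=(M3−M2)/(6·1)=851/336, b=Δ2−h2·(2M2+M3)/6=-185/48
seg 3: a=-1, c=M3/2=439/112, d=(M4−M3)/(6·1)=-439/336, b=Δ3−h3·(2M3+M4)/6=-607/168
t_q=3/2 → seg 0, τ=3/2; S=5+-1289/336·τ+0·τ²+617/3024·τ³=-59/896

  seg 0: a=5 b=-1289/336 c=0 d=617/3024
  seg 1: a=-1 b=281/168 c=617/336 d=-1853/3024
  seg 2: a=4 b=-185/48 c=-103/28 d=851/336
  seg 3: a=-1 b=-607/168 c=439/112 d=-439/336
S(3/2) = -59/896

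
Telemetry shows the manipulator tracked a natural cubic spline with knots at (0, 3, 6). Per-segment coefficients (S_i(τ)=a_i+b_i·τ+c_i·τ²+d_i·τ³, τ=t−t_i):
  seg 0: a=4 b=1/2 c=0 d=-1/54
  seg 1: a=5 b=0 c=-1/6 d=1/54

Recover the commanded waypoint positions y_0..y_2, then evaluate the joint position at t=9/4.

y_0=4 y_1=5 y_2=4
S(9/4) = 629/128

y_0 = S_0(0) = a_0 = 4
y_1 = S_1(0) = a_1 = 5
y_2 = S_1(3) = 4
t_q=9/4 is in segment 0 (τ=9/4); S_0(τ)=629/128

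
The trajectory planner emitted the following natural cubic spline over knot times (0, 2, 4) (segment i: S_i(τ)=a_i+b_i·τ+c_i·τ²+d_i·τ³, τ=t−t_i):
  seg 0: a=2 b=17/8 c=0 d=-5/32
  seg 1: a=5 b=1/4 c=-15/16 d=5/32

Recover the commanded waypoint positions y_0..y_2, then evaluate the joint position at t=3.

y_0 = S_0(0) = a_0 = 2
y_1 = S_1(0) = a_1 = 5
y_2 = S_1(2) = 3
t_q=3 is in segment 1 (τ=1); S_1(τ)=143/32

y_0=2 y_1=5 y_2=3
S(3) = 143/32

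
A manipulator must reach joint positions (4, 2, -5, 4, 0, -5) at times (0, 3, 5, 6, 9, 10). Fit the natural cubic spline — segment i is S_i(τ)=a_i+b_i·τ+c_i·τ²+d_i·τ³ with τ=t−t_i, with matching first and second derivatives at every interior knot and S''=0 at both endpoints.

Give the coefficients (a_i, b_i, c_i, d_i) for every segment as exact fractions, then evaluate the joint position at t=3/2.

Δ: Δ0=-2/3, Δ1=-7/2, Δ2=9, Δ3=-4/3, Δ4=-5
row 1: diag=10, rhs=-17; c'=1/5, d'=-17/10
row 2: denom=6−2·1/5=28/5; d'=(75−2·-17/10)/(28/5)=14
row 3: denom=8−1·5/28=219/28; d'=(-62−1·14)/(219/28)=-2128/219
row 4: denom=8−3·28/73=500/73; d'=(-22−3·-2128/219)/(500/73)=261/250
back: M4=261/250
back: M3=-2128/219−28/73·261/250=-3794/375
back: M2=14−5/28·-3794/375=2371/150
back: M1=-17/10−1/5·2371/150=-1823/375
M: M0=0, M1=-1823/375, M2=2371/150, M3=-3794/375, M4=261/250, M5=0
seg 0: a=4, c=M0/2=0, d=(M1−M0)/(6·3)=-1823/6750, b=Δ0−h0·(2M0+M1)/6=441/250
seg 1: a=2, c=M1/2=-1823/750, d=(M2−M1)/(6·2)=5167/3000, b=Δ1−h1·(2M1+M2)/6=-691/125
seg 2: a=-5, c=M2/2=2371/300, d=(M3−M2)/(6·1)=-6481/1500, b=Δ2−h2·(2M2+M3)/6=4063/750
seg 3: a=4, c=M3/2=-1897/375, d=(M4−M3)/(6·3)=8371/13500, b=Δ3−h3·(2M3+M4)/6=4131/500
seg 4: a=0, c=M4/2=261/500, d=(M5−M4)/(6·1)=-87/500, b=Δ4−h4·(2M4+M5)/6=-1337/250
t_q=3/2 → seg 0, τ=3/2; S=4+441/250·τ+0·τ²+-1823/6750·τ³=11469/2000

  seg 0: a=4 b=441/250 c=0 d=-1823/6750
  seg 1: a=2 b=-691/125 c=-1823/750 d=5167/3000
  seg 2: a=-5 b=4063/750 c=2371/300 d=-6481/1500
  seg 3: a=4 b=4131/500 c=-1897/375 d=8371/13500
  seg 4: a=0 b=-1337/250 c=261/500 d=-87/500
S(3/2) = 11469/2000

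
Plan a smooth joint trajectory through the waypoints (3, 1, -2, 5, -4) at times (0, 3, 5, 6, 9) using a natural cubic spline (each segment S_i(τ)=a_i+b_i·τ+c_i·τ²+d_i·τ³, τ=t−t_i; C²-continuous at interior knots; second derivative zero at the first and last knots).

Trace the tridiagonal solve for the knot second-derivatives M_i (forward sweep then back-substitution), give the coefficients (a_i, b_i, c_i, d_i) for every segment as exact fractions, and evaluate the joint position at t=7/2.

Δ: Δ0=-2/3, Δ1=-3/2, Δ2=7, Δ3=-3
row 1: diag=10, rhs=-5; c'=1/5, d'=-1/2
row 2: denom=6−2·1/5=28/5; d'=(51−2·-1/2)/(28/5)=65/7
row 3: denom=8−1·5/28=219/28; d'=(-60−1·65/7)/(219/28)=-1940/219
back: M3=-1940/219
back: M2=65/7−5/28·-1940/219=2380/219
back: M1=-1/2−1/5·2380/219=-1171/438
M: M0=0, M1=-1171/438, M2=2380/219, M3=-1940/219, M4=0
seg 0: a=3, c=M0/2=0, d=(M1−M0)/(6·3)=-1171/7884, b=Δ0−h0·(2M0+M1)/6=587/876
seg 1: a=1, c=M1/2=-1171/876, d=(M2−M1)/(6·2)=659/584, b=Δ1−h1·(2M1+M2)/6=-1463/438
seg 2: a=-2, c=M2/2=1190/219, d=(M3−M2)/(6·1)=-240/73, b=Δ2−h2·(2M2+M3)/6=1063/219
seg 3: a=5, c=M3/2=-970/219, d=(M4−M3)/(6·3)=970/1971, b=Δ3−h3·(2M3+M4)/6=1283/219
t_q=7/2 → seg 1, τ=1/2; S=1+-1463/438·τ+-1171/876·τ²+659/584·τ³=-4033/4672

  seg 0: a=3 b=587/876 c=0 d=-1171/7884
  seg 1: a=1 b=-1463/438 c=-1171/876 d=659/584
  seg 2: a=-2 b=1063/219 c=1190/219 d=-240/73
  seg 3: a=5 b=1283/219 c=-970/219 d=970/1971
S(7/2) = -4033/4672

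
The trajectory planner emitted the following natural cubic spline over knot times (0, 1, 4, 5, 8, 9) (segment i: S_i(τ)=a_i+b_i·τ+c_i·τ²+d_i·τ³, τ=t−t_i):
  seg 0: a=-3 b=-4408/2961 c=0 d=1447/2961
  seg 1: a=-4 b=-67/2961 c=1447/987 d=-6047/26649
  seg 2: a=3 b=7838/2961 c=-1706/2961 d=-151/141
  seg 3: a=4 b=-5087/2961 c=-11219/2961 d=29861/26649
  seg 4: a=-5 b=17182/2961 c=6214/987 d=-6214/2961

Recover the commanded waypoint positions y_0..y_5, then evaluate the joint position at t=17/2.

y_0 = S_0(0) = a_0 = -3
y_1 = S_1(0) = a_1 = -4
y_2 = S_2(0) = a_2 = 3
y_3 = S_3(0) = a_3 = 4
y_4 = S_4(0) = a_4 = -5
y_5 = S_4(1) = 5
t_q=17/2 is in segment 4 (τ=1/2); S_4(τ)=-3107/3948

y_0=-3 y_1=-4 y_2=3 y_3=4 y_4=-5 y_5=5
S(17/2) = -3107/3948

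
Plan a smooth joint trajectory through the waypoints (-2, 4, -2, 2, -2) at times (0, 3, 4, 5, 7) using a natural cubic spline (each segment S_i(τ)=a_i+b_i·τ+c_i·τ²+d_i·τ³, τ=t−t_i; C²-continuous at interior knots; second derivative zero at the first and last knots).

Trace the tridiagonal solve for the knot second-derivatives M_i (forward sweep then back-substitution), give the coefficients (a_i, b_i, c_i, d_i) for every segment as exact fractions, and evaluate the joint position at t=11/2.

  seg 0: a=-2 b=553/89 c=0 d=-125/267
  seg 1: a=4 b=-572/89 c=-375/89 d=413/89
  seg 2: a=-2 b=-83/89 c=864/89 d=-425/89
  seg 3: a=2 b=370/89 c=-411/89 d=137/178
S(11/2) = 4301/1424

Δ: Δ0=2, Δ1=-6, Δ2=4, Δ3=-2
row 1: diag=8, rhs=-48; c'=1/8, d'=-6
row 2: denom=4−1·1/8=31/8; d'=(60−1·-6)/(31/8)=528/31
row 3: denom=6−1·8/31=178/31; d'=(-36−1·528/31)/(178/31)=-822/89
back: M3=-822/89
back: M2=528/31−8/31·-822/89=1728/89
back: M1=-6−1/8·1728/89=-750/89
M: M0=0, M1=-750/89, M2=1728/89, M3=-822/89, M4=0
seg 0: a=-2, c=M0/2=0, d=(M1−M0)/(6·3)=-125/267, b=Δ0−h0·(2M0+M1)/6=553/89
seg 1: a=4, c=M1/2=-375/89, d=(M2−M1)/(6·1)=413/89, b=Δ1−h1·(2M1+M2)/6=-572/89
seg 2: a=-2, c=M2/2=864/89, d=(M3−M2)/(6·1)=-425/89, b=Δ2−h2·(2M2+M3)/6=-83/89
seg 3: a=2, c=M3/2=-411/89, d=(M4−M3)/(6·2)=137/178, b=Δ3−h3·(2M3+M4)/6=370/89
t_q=11/2 → seg 3, τ=1/2; S=2+370/89·τ+-411/89·τ²+137/178·τ³=4301/1424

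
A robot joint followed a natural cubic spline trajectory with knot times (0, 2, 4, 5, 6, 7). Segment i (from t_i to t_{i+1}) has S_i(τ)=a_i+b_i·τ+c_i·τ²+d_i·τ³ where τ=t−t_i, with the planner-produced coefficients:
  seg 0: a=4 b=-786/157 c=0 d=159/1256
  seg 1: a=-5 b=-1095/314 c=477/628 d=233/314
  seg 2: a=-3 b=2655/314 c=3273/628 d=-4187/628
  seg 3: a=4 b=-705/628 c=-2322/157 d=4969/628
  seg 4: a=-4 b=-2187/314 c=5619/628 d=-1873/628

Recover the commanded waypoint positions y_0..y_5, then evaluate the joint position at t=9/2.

y_0 = S_0(0) = a_0 = 4
y_1 = S_1(0) = a_1 = -5
y_2 = S_2(0) = a_2 = -3
y_3 = S_3(0) = a_3 = 4
y_4 = S_4(0) = a_4 = -4
y_5 = S_4(1) = -5
t_q=9/2 is in segment 2 (τ=1/2); S_2(τ)=8527/5024

y_0=4 y_1=-5 y_2=-3 y_3=4 y_4=-4 y_5=-5
S(9/2) = 8527/5024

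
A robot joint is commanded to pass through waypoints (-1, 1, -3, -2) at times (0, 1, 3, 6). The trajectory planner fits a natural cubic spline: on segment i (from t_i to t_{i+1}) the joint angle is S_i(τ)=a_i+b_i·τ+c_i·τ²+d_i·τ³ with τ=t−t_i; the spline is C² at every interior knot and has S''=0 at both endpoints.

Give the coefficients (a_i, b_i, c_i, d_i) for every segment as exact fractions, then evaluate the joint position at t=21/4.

Δ: Δ0=2, Δ1=-2, Δ2=1/3
row 1: diag=6, rhs=-24; c'=1/3, d'=-4
row 2: denom=10−2·1/3=28/3; d'=(14−2·-4)/(28/3)=33/14
back: M2=33/14
back: M1=-4−1/3·33/14=-67/14
M: M0=0, M1=-67/14, M2=33/14, M3=0
seg 0: a=-1, c=M0/2=0, d=(M1−M0)/(6·1)=-67/84, b=Δ0−h0·(2M0+M1)/6=235/84
seg 1: a=1, c=M1/2=-67/28, d=(M2−M1)/(6·2)=25/42, b=Δ1−h1·(2M1+M2)/6=17/42
seg 2: a=-3, c=M2/2=33/28, d=(M3−M2)/(6·3)=-11/84, b=Δ2−h2·(2M2+M3)/6=-85/42
t_q=21/4 → seg 2, τ=9/4; S=-3+-85/42·τ+33/28·τ²+-11/84·τ³=-5517/1792

  seg 0: a=-1 b=235/84 c=0 d=-67/84
  seg 1: a=1 b=17/42 c=-67/28 d=25/42
  seg 2: a=-3 b=-85/42 c=33/28 d=-11/84
S(21/4) = -5517/1792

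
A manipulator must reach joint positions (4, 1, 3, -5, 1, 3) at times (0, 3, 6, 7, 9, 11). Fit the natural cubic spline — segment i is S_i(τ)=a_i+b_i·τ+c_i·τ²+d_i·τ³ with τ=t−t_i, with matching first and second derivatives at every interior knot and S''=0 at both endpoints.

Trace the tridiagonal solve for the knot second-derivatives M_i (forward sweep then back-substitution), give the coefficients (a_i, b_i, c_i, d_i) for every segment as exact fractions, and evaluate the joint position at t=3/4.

  seg 0: a=4 b=-2428/933 c=0 d=1495/8397
  seg 1: a=1 b=2057/933 c=1495/933 d=-5920/8397
  seg 2: a=3 b=-6733/933 c=-1475/311 d=3694/933
  seg 3: a=-5 b=-4501/933 c=2219/311 d=-3007/1866
  seg 4: a=1 b=4085/933 c=-788/311 d=394/933
S(3/4) = 42263/19904

Δ: Δ0=-1, Δ1=2/3, Δ2=-8, Δ3=3, Δ4=1
row 1: diag=12, rhs=10; c'=1/4, d'=5/6
row 2: denom=8−3·1/4=29/4; d'=(-52−3·5/6)/(29/4)=-218/29
row 3: denom=6−1·4/29=170/29; d'=(66−1·-218/29)/(170/29)=1066/85
row 4: denom=8−2·29/85=622/85; d'=(-12−2·1066/85)/(622/85)=-1576/311
back: M4=-1576/311
back: M3=1066/85−29/85·-1576/311=4438/311
back: M2=-218/29−4/29·4438/311=-2950/311
back: M1=5/6−1/4·-2950/311=2990/933
M: M0=0, M1=2990/933, M2=-2950/311, M3=4438/311, M4=-1576/311, M5=0
seg 0: a=4, c=M0/2=0, d=(M1−M0)/(6·3)=1495/8397, b=Δ0−h0·(2M0+M1)/6=-2428/933
seg 1: a=1, c=M1/2=1495/933, d=(M2−M1)/(6·3)=-5920/8397, b=Δ1−h1·(2M1+M2)/6=2057/933
seg 2: a=3, c=M2/2=-1475/311, d=(M3−M2)/(6·1)=3694/933, b=Δ2−h2·(2M2+M3)/6=-6733/933
seg 3: a=-5, c=M3/2=2219/311, d=(M4−M3)/(6·2)=-3007/1866, b=Δ3−h3·(2M3+M4)/6=-4501/933
seg 4: a=1, c=M4/2=-788/311, d=(M5−M4)/(6·2)=394/933, b=Δ4−h4·(2M4+M5)/6=4085/933
t_q=3/4 → seg 0, τ=3/4; S=4+-2428/933·τ+0·τ²+1495/8397·τ³=42263/19904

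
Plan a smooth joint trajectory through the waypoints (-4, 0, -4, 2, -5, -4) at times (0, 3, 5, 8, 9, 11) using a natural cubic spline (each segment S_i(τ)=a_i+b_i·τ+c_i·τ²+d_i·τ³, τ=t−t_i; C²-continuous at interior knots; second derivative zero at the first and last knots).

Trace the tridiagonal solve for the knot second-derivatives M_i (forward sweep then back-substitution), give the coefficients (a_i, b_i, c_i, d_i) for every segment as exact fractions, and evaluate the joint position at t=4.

Δ: Δ0=4/3, Δ1=-2, Δ2=2, Δ3=-7, Δ4=1/2
row 1: diag=10, rhs=-20; c'=1/5, d'=-2
row 2: denom=10−2·1/5=48/5; d'=(24−2·-2)/(48/5)=35/12
row 3: denom=8−3·5/16=113/16; d'=(-54−3·35/12)/(113/16)=-1004/113
row 4: denom=6−1·16/113=662/113; d'=(45−1·-1004/113)/(662/113)=6089/662
back: M4=6089/662
back: M3=-1004/113−16/113·6089/662=-3372/331
back: M2=35/12−5/16·-3372/331=12115/1986
back: M1=-2−1/5·12115/1986=-6395/1986
M: M0=0, M1=-6395/1986, M2=12115/1986, M3=-3372/331, M4=6089/662, M5=0
seg 0: a=-4, c=M0/2=0, d=(M1−M0)/(6·3)=-6395/35748, b=Δ0−h0·(2M0+M1)/6=3897/1324
seg 1: a=0, c=M1/2=-6395/3972, d=(M2−M1)/(6·2)=3085/3972, b=Δ1−h1·(2M1+M2)/6=-1249/662
seg 2: a=-4, c=M2/2=12115/3972, d=(M3−M2)/(6·3)=-32347/35748, b=Δ2−h2·(2M2+M3)/6=1973/1986
seg 3: a=2, c=M3/2=-1686/331, d=(M4−M3)/(6·1)=12833/3972, b=Δ3−h3·(2M3+M4)/6=-20405/3972
seg 4: a=-5, c=M4/2=6089/1324, d=(M5−M4)/(6·2)=-6089/7944, b=Δ4−h4·(2M4+M5)/6=-11185/1986
t_q=4 → seg 1, τ=1; S=0+-1249/662·τ+-6395/3972·τ²+3085/3972·τ³=-2701/993

  seg 0: a=-4 b=3897/1324 c=0 d=-6395/35748
  seg 1: a=0 b=-1249/662 c=-6395/3972 d=3085/3972
  seg 2: a=-4 b=1973/1986 c=12115/3972 d=-32347/35748
  seg 3: a=2 b=-20405/3972 c=-1686/331 d=12833/3972
  seg 4: a=-5 b=-11185/1986 c=6089/1324 d=-6089/7944
S(4) = -2701/993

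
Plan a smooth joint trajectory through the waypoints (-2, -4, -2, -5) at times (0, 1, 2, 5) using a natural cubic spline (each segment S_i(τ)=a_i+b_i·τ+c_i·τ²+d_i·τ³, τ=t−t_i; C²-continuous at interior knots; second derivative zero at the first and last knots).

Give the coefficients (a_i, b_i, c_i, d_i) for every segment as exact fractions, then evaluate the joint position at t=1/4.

  seg 0: a=-2 b=-97/31 c=0 d=35/31
  seg 1: a=-4 b=8/31 c=105/31 d=-51/31
  seg 2: a=-2 b=65/31 c=-48/31 d=16/93
S(1/4) = -5485/1984

Δ: Δ0=-2, Δ1=2, Δ2=-1
row 1: diag=4, rhs=24; c'=1/4, d'=6
row 2: denom=8−1·1/4=31/4; d'=(-18−1·6)/(31/4)=-96/31
back: M2=-96/31
back: M1=6−1/4·-96/31=210/31
M: M0=0, M1=210/31, M2=-96/31, M3=0
seg 0: a=-2, c=M0/2=0, d=(M1−M0)/(6·1)=35/31, b=Δ0−h0·(2M0+M1)/6=-97/31
seg 1: a=-4, c=M1/2=105/31, d=(M2−M1)/(6·1)=-51/31, b=Δ1−h1·(2M1+M2)/6=8/31
seg 2: a=-2, c=M2/2=-48/31, d=(M3−M2)/(6·3)=16/93, b=Δ2−h2·(2M2+M3)/6=65/31
t_q=1/4 → seg 0, τ=1/4; S=-2+-97/31·τ+0·τ²+35/31·τ³=-5485/1984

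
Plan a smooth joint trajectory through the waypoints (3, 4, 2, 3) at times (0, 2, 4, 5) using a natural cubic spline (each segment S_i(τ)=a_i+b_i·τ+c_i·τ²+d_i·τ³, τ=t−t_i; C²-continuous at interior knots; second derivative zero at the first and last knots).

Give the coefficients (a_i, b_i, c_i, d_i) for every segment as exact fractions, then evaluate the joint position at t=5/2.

Δ: Δ0=1/2, Δ1=-1, Δ2=1
row 1: diag=8, rhs=-9; c'=1/4, d'=-9/8
row 2: denom=6−2·1/4=11/2; d'=(12−2·-9/8)/(11/2)=57/22
back: M2=57/22
back: M1=-9/8−1/4·57/22=-39/22
M: M0=0, M1=-39/22, M2=57/22, M3=0
seg 0: a=3, c=M0/2=0, d=(M1−M0)/(6·2)=-13/88, b=Δ0−h0·(2M0+M1)/6=12/11
seg 1: a=4, c=M1/2=-39/44, d=(M2−M1)/(6·2)=4/11, b=Δ1−h1·(2M1+M2)/6=-15/22
seg 2: a=2, c=M2/2=57/44, d=(M3−M2)/(6·1)=-19/44, b=Δ2−h2·(2M2+M3)/6=3/22
t_q=5/2 → seg 1, τ=1/2; S=4+-15/22·τ+-39/44·τ²+4/11·τ³=613/176

  seg 0: a=3 b=12/11 c=0 d=-13/88
  seg 1: a=4 b=-15/22 c=-39/44 d=4/11
  seg 2: a=2 b=3/22 c=57/44 d=-19/44
S(5/2) = 613/176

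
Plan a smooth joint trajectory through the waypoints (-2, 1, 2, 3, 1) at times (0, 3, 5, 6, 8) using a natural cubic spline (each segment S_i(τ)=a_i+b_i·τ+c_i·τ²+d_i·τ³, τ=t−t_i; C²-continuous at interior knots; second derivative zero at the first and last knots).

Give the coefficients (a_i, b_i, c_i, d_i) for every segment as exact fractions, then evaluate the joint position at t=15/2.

Δ: Δ0=1, Δ1=1/2, Δ2=1, Δ3=-1
row 1: diag=10, rhs=-3; c'=1/5, d'=-3/10
row 2: denom=6−2·1/5=28/5; d'=(3−2·-3/10)/(28/5)=9/14
row 3: denom=6−1·5/28=163/28; d'=(-12−1·9/14)/(163/28)=-354/163
back: M3=-354/163
back: M2=9/14−5/28·-354/163=168/163
back: M1=-3/10−1/5·168/163=-165/326
M: M0=0, M1=-165/326, M2=168/163, M3=-354/163, M4=0
seg 0: a=-2, c=M0/2=0, d=(M1−M0)/(6·3)=-55/1956, b=Δ0−h0·(2M0+M1)/6=817/652
seg 1: a=1, c=M1/2=-165/652, d=(M2−M1)/(6·2)=167/1304, b=Δ1−h1·(2M1+M2)/6=161/326
seg 2: a=2, c=M2/2=84/163, d=(M3−M2)/(6·1)=-87/163, b=Δ2−h2·(2M2+M3)/6=166/163
seg 3: a=3, c=M3/2=-177/163, d=(M4−M3)/(6·2)=59/326, b=Δ3−h3·(2M3+M4)/6=73/163
t_q=15/2 → seg 3, τ=3/2; S=3+73/163·τ+-177/163·τ²+59/326·τ³=4797/2608

  seg 0: a=-2 b=817/652 c=0 d=-55/1956
  seg 1: a=1 b=161/326 c=-165/652 d=167/1304
  seg 2: a=2 b=166/163 c=84/163 d=-87/163
  seg 3: a=3 b=73/163 c=-177/163 d=59/326
S(15/2) = 4797/2608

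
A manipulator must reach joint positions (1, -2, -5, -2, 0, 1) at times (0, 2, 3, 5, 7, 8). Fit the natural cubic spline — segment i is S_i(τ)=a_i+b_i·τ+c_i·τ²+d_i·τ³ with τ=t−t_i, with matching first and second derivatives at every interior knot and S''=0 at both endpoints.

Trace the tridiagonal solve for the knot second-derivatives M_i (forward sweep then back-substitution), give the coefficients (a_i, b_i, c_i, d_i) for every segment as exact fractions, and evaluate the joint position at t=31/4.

  seg 0: a=1 b=-483/698 c=0 d=-141/698
  seg 1: a=-2 b=-2175/698 c=-423/349 d=927/698
  seg 2: a=-5 b=-543/349 c=1935/698 d=-1737/2792
  seg 3: a=-2 b=1443/698 c=-1341/1396 d=149/698
  seg 4: a=0 b=549/698 c=447/1396 d=-149/1396
S(31/4) = 64773/89344

Δ: Δ0=-3/2, Δ1=-3, Δ2=3/2, Δ3=1, Δ4=1
row 1: diag=6, rhs=-9; c'=1/6, d'=-3/2
row 2: denom=6−1·1/6=35/6; d'=(27−1·-3/2)/(35/6)=171/35
row 3: denom=8−2·12/35=256/35; d'=(-3−2·171/35)/(256/35)=-447/256
row 4: denom=6−2·35/128=349/64; d'=(0−2·-447/256)/(349/64)=447/698
back: M4=447/698
back: M3=-447/256−35/128·447/698=-1341/698
back: M2=171/35−12/35·-1341/698=1935/349
back: M1=-3/2−1/6·1935/349=-846/349
M: M0=0, M1=-846/349, M2=1935/349, M3=-1341/698, M4=447/698, M5=0
seg 0: a=1, c=M0/2=0, d=(M1−M0)/(6·2)=-141/698, b=Δ0−h0·(2M0+M1)/6=-483/698
seg 1: a=-2, c=M1/2=-423/349, d=(M2−M1)/(6·1)=927/698, b=Δ1−h1·(2M1+M2)/6=-2175/698
seg 2: a=-5, c=M2/2=1935/698, d=(M3−M2)/(6·2)=-1737/2792, b=Δ2−h2·(2M2+M3)/6=-543/349
seg 3: a=-2, c=M3/2=-1341/1396, d=(M4−M3)/(6·2)=149/698, b=Δ3−h3·(2M3+M4)/6=1443/698
seg 4: a=0, c=M4/2=447/1396, d=(M5−M4)/(6·1)=-149/1396, b=Δ4−h4·(2M4+M5)/6=549/698
t_q=31/4 → seg 4, τ=3/4; S=0+549/698·τ+447/1396·τ²+-149/1396·τ³=64773/89344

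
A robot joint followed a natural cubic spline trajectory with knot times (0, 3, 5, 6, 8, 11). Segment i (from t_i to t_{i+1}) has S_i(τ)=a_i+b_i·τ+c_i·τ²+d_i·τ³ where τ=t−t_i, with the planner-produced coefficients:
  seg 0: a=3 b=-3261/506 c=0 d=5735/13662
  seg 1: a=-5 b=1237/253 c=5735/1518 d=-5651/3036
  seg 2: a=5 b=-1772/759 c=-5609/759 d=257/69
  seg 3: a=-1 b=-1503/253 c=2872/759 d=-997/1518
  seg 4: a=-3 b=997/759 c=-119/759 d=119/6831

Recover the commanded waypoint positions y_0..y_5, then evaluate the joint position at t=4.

y_0=3 y_1=-5 y_2=5 y_3=-1 y_4=-3 y_5=0
S(4) = 5483/3036

y_0 = S_0(0) = a_0 = 3
y_1 = S_1(0) = a_1 = -5
y_2 = S_2(0) = a_2 = 5
y_3 = S_3(0) = a_3 = -1
y_4 = S_4(0) = a_4 = -3
y_5 = S_4(3) = 0
t_q=4 is in segment 1 (τ=1); S_1(τ)=5483/3036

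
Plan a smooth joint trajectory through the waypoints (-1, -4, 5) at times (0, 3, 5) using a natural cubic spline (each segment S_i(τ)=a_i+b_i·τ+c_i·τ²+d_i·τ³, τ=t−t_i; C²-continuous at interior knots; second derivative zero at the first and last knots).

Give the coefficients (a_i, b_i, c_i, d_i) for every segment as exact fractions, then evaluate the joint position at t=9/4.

  seg 0: a=-1 b=-53/20 c=0 d=11/60
  seg 1: a=-4 b=23/10 c=33/20 d=-11/40
S(9/4) = -6239/1280

Δ: Δ0=-1, Δ1=9/2
row 1: diag=10, rhs=33; c'=1/5, d'=33/10
back: M1=33/10
M: M0=0, M1=33/10, M2=0
seg 0: a=-1, c=M0/2=0, d=(M1−M0)/(6·3)=11/60, b=Δ0−h0·(2M0+M1)/6=-53/20
seg 1: a=-4, c=M1/2=33/20, d=(M2−M1)/(6·2)=-11/40, b=Δ1−h1·(2M1+M2)/6=23/10
t_q=9/4 → seg 0, τ=9/4; S=-1+-53/20·τ+0·τ²+11/60·τ³=-6239/1280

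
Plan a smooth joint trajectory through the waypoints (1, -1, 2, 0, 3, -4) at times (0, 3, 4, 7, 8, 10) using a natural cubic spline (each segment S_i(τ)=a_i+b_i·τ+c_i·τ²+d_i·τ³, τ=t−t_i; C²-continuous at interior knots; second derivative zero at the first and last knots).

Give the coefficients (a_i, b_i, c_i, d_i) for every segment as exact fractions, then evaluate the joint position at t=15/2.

  seg 0: a=1 b=-4001/1686 c=0 d=959/5058
  seg 1: a=-1 b=2315/843 c=959/562 d=-2449/1686
  seg 2: a=2 b=3037/1686 c=-745/281 d=3083/5058
  seg 3: a=0 b=1982/843 c=1593/562 d=-3685/1686
  seg 4: a=3 b=2467/1686 c=-1046/281 d=523/843
S(15/2) = 7243/4496

Δ: Δ0=-2/3, Δ1=3, Δ2=-2/3, Δ3=3, Δ4=-7/2
row 1: diag=8, rhs=22; c'=1/8, d'=11/4
row 2: denom=8−1·1/8=63/8; d'=(-22−1·11/4)/(63/8)=-22/7
row 3: denom=8−3·8/21=48/7; d'=(22−3·-22/7)/(48/7)=55/12
row 4: denom=6−1·7/48=281/48; d'=(-39−1·55/12)/(281/48)=-2092/281
back: M4=-2092/281
back: M3=55/12−7/48·-2092/281=1593/281
back: M2=-22/7−8/21·1593/281=-1490/281
back: M1=11/4−1/8·-1490/281=959/281
M: M0=0, M1=959/281, M2=-1490/281, M3=1593/281, M4=-2092/281, M5=0
seg 0: a=1, c=M0/2=0, d=(M1−M0)/(6·3)=959/5058, b=Δ0−h0·(2M0+M1)/6=-4001/1686
seg 1: a=-1, c=M1/2=959/562, d=(M2−M1)/(6·1)=-2449/1686, b=Δ1−h1·(2M1+M2)/6=2315/843
seg 2: a=2, c=M2/2=-745/281, d=(M3−M2)/(6·3)=3083/5058, b=Δ2−h2·(2M2+M3)/6=3037/1686
seg 3: a=0, c=M3/2=1593/562, d=(M4−M3)/(6·1)=-3685/1686, b=Δ3−h3·(2M3+M4)/6=1982/843
seg 4: a=3, c=M4/2=-1046/281, d=(M5−M4)/(6·2)=523/843, b=Δ4−h4·(2M4+M5)/6=2467/1686
t_q=15/2 → seg 3, τ=1/2; S=0+1982/843·τ+1593/562·τ²+-3685/1686·τ³=7243/4496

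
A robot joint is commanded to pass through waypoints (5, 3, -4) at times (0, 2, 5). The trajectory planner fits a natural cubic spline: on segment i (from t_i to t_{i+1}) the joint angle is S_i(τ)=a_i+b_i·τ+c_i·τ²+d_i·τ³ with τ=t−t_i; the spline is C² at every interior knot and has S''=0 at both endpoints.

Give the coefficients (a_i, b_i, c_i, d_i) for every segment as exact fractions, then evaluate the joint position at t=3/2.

Δ: Δ0=-1, Δ1=-7/3
row 1: diag=10, rhs=-8; c'=3/10, d'=-4/5
back: M1=-4/5
M: M0=0, M1=-4/5, M2=0
seg 0: a=5, c=M0/2=0, d=(M1−M0)/(6·2)=-1/15, b=Δ0−h0·(2M0+M1)/6=-11/15
seg 1: a=3, c=M1/2=-2/5, d=(M2−M1)/(6·3)=2/45, b=Δ1−h1·(2M1+M2)/6=-23/15
t_q=3/2 → seg 0, τ=3/2; S=5+-11/15·τ+0·τ²+-1/15·τ³=147/40

  seg 0: a=5 b=-11/15 c=0 d=-1/15
  seg 1: a=3 b=-23/15 c=-2/5 d=2/45
S(3/2) = 147/40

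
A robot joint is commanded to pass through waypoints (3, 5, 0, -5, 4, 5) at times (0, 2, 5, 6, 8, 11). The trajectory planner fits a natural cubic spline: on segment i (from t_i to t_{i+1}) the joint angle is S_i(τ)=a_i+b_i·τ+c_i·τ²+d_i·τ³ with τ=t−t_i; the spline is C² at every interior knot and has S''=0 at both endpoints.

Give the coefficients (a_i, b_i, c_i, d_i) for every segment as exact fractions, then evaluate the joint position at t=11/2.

  seg 0: a=3 b=1118/969 c=0 d=-149/3876
  seg 1: a=5 b=671/969 c=-149/646 d=-359/1938
  seg 2: a=0 b=-649/114 c=-613/323 d=5021/1938
  seg 3: a=-5 b=-1663/969 c=3795/646 d=-10723/7752
  seg 4: a=4 b=10045/1938 c=-3133/1292 d=3133/11628
S(11/2) = -15489/5168

Δ: Δ0=1, Δ1=-5/3, Δ2=-5, Δ3=9/2, Δ4=1/3
row 1: diag=10, rhs=-16; c'=3/10, d'=-8/5
row 2: denom=8−3·3/10=71/10; d'=(-20−3·-8/5)/(71/10)=-152/71
row 3: denom=6−1·10/71=416/71; d'=(57−1·-152/71)/(416/71)=323/32
row 4: denom=10−2·71/208=969/104; d'=(-25−2·323/32)/(969/104)=-3133/646
back: M4=-3133/646
back: M3=323/32−71/208·-3133/646=3795/323
back: M2=-152/71−10/71·3795/323=-1226/323
back: M1=-8/5−3/10·-1226/323=-149/323
M: M0=0, M1=-149/323, M2=-1226/323, M3=3795/323, M4=-3133/646, M5=0
seg 0: a=3, c=M0/2=0, d=(M1−M0)/(6·2)=-149/3876, b=Δ0−h0·(2M0+M1)/6=1118/969
seg 1: a=5, c=M1/2=-149/646, d=(M2−M1)/(6·3)=-359/1938, b=Δ1−h1·(2M1+M2)/6=671/969
seg 2: a=0, c=M2/2=-613/323, d=(M3−M2)/(6·1)=5021/1938, b=Δ2−h2·(2M2+M3)/6=-649/114
seg 3: a=-5, c=M3/2=3795/646, d=(M4−M3)/(6·2)=-10723/7752, b=Δ3−h3·(2M3+M4)/6=-1663/969
seg 4: a=4, c=M4/2=-3133/1292, d=(M5−M4)/(6·3)=3133/11628, b=Δ4−h4·(2M4+M5)/6=10045/1938
t_q=11/2 → seg 2, τ=1/2; S=0+-649/114·τ+-613/323·τ²+5021/1938·τ³=-15489/5168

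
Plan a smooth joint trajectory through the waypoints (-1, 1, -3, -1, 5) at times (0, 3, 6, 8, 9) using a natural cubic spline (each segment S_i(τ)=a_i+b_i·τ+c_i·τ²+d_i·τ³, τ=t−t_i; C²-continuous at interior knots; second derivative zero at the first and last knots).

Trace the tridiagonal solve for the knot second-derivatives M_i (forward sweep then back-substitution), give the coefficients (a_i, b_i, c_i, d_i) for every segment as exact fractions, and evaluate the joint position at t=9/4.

  seg 0: a=-1 b=392/309 c=0 d=-62/927
  seg 1: a=1 b=-166/309 c=-62/103 d=104/927
  seg 2: a=-3 b=-346/309 c=42/103 d=403/1236
  seg 3: a=-1 b=1367/309 c=487/206 d=-487/618
S(9/4) = 3601/3296

Δ: Δ0=2/3, Δ1=-4/3, Δ2=1, Δ3=6
row 1: diag=12, rhs=-12; c'=1/4, d'=-1
row 2: denom=10−3·1/4=37/4; d'=(14−3·-1)/(37/4)=68/37
row 3: denom=6−2·8/37=206/37; d'=(30−2·68/37)/(206/37)=487/103
back: M3=487/103
back: M2=68/37−8/37·487/103=84/103
back: M1=-1−1/4·84/103=-124/103
M: M0=0, M1=-124/103, M2=84/103, M3=487/103, M4=0
seg 0: a=-1, c=M0/2=0, d=(M1−M0)/(6·3)=-62/927, b=Δ0−h0·(2M0+M1)/6=392/309
seg 1: a=1, c=M1/2=-62/103, d=(M2−M1)/(6·3)=104/927, b=Δ1−h1·(2M1+M2)/6=-166/309
seg 2: a=-3, c=M2/2=42/103, d=(M3−M2)/(6·2)=403/1236, b=Δ2−h2·(2M2+M3)/6=-346/309
seg 3: a=-1, c=M3/2=487/206, d=(M4−M3)/(6·1)=-487/618, b=Δ3−h3·(2M3+M4)/6=1367/309
t_q=9/4 → seg 0, τ=9/4; S=-1+392/309·τ+0·τ²+-62/927·τ³=3601/3296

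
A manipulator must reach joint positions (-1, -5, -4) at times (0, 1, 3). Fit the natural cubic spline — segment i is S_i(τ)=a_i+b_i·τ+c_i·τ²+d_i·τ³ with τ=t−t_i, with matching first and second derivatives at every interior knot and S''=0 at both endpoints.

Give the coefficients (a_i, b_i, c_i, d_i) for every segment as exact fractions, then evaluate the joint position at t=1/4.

  seg 0: a=-1 b=-19/4 c=0 d=3/4
  seg 1: a=-5 b=-5/2 c=9/4 d=-3/8
S(1/4) = -557/256

Δ: Δ0=-4, Δ1=1/2
row 1: diag=6, rhs=27; c'=1/3, d'=9/2
back: M1=9/2
M: M0=0, M1=9/2, M2=0
seg 0: a=-1, c=M0/2=0, d=(M1−M0)/(6·1)=3/4, b=Δ0−h0·(2M0+M1)/6=-19/4
seg 1: a=-5, c=M1/2=9/4, d=(M2−M1)/(6·2)=-3/8, b=Δ1−h1·(2M1+M2)/6=-5/2
t_q=1/4 → seg 0, τ=1/4; S=-1+-19/4·τ+0·τ²+3/4·τ³=-557/256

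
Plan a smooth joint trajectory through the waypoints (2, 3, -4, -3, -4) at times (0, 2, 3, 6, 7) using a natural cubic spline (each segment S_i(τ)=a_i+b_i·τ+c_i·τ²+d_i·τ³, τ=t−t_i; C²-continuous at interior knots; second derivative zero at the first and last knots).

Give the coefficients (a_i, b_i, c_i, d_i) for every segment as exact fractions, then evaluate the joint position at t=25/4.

  seg 0: a=2 b=1667/483 c=0 d=-2851/3864
  seg 1: a=3 b=-5219/966 c=-2851/644 d=781/276
  seg 2: a=-4 b=-11143/1932 c=654/161 d=-3919/5796
  seg 3: a=-3 b=337/966 c=-1303/644 d=1303/1932
S(25/4) = -17833/5888

Δ: Δ0=1/2, Δ1=-7, Δ2=1/3, Δ3=-1
row 1: diag=6, rhs=-45; c'=1/6, d'=-15/2
row 2: denom=8−1·1/6=47/6; d'=(44−1·-15/2)/(47/6)=309/47
row 3: denom=8−3·18/47=322/47; d'=(-8−3·309/47)/(322/47)=-1303/322
back: M3=-1303/322
back: M2=309/47−18/47·-1303/322=1308/161
back: M1=-15/2−1/6·1308/161=-2851/322
M: M0=0, M1=-2851/322, M2=1308/161, M3=-1303/322, M4=0
seg 0: a=2, c=M0/2=0, d=(M1−M0)/(6·2)=-2851/3864, b=Δ0−h0·(2M0+M1)/6=1667/483
seg 1: a=3, c=M1/2=-2851/644, d=(M2−M1)/(6·1)=781/276, b=Δ1−h1·(2M1+M2)/6=-5219/966
seg 2: a=-4, c=M2/2=654/161, d=(M3−M2)/(6·3)=-3919/5796, b=Δ2−h2·(2M2+M3)/6=-11143/1932
seg 3: a=-3, c=M3/2=-1303/644, d=(M4−M3)/(6·1)=1303/1932, b=Δ3−h3·(2M3+M4)/6=337/966
t_q=25/4 → seg 3, τ=1/4; S=-3+337/966·τ+-1303/644·τ²+1303/1932·τ³=-17833/5888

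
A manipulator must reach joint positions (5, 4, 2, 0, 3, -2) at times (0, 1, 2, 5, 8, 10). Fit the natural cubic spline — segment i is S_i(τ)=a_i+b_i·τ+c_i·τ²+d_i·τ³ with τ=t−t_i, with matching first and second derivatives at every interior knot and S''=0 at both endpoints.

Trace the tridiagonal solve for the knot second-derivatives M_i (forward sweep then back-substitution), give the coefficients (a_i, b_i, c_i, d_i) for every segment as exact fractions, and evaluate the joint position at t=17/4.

  seg 0: a=5 b=-341/474 c=0 d=-133/474
  seg 1: a=4 b=-370/237 c=-133/158 d=191/474
  seg 2: a=2 b=-965/474 c=29/79 d=127/4266
  seg 3: a=0 b=230/237 c=301/474 d=-889/4266
  seg 4: a=3 b=-401/474 c=-98/79 d=49/237
S(17/4) = -3875/10112

Δ: Δ0=-1, Δ1=-2, Δ2=-2/3, Δ3=1, Δ4=-5/2
row 1: diag=4, rhs=-6; c'=1/4, d'=-3/2
row 2: denom=8−1·1/4=31/4; d'=(8−1·-3/2)/(31/4)=38/31
row 3: denom=12−3·12/31=336/31; d'=(10−3·38/31)/(336/31)=7/12
row 4: denom=10−3·31/112=1027/112; d'=(-21−3·7/12)/(1027/112)=-196/79
back: M4=-196/79
back: M3=7/12−31/112·-196/79=301/237
back: M2=38/31−12/31·301/237=58/79
back: M1=-3/2−1/4·58/79=-133/79
M: M0=0, M1=-133/79, M2=58/79, M3=301/237, M4=-196/79, M5=0
seg 0: a=5, c=M0/2=0, d=(M1−M0)/(6·1)=-133/474, b=Δ0−h0·(2M0+M1)/6=-341/474
seg 1: a=4, c=M1/2=-133/158, d=(M2−M1)/(6·1)=191/474, b=Δ1−h1·(2M1+M2)/6=-370/237
seg 2: a=2, c=M2/2=29/79, d=(M3−M2)/(6·3)=127/4266, b=Δ2−h2·(2M2+M3)/6=-965/474
seg 3: a=0, c=M3/2=301/474, d=(M4−M3)/(6·3)=-889/4266, b=Δ3−h3·(2M3+M4)/6=230/237
seg 4: a=3, c=M4/2=-98/79, d=(M5−M4)/(6·2)=49/237, b=Δ4−h4·(2M4+M5)/6=-401/474
t_q=17/4 → seg 2, τ=9/4; S=2+-965/474·τ+29/79·τ²+127/4266·τ³=-3875/10112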